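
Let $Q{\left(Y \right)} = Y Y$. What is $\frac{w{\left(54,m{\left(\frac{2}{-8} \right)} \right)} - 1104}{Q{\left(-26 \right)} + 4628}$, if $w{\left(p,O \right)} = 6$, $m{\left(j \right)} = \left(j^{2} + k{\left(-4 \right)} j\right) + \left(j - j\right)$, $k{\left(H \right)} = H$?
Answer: $- \frac{183}{884} \approx -0.20701$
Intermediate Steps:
$Q{\left(Y \right)} = Y^{2}$
$m{\left(j \right)} = j^{2} - 4 j$ ($m{\left(j \right)} = \left(j^{2} - 4 j\right) + \left(j - j\right) = \left(j^{2} - 4 j\right) + 0 = j^{2} - 4 j$)
$\frac{w{\left(54,m{\left(\frac{2}{-8} \right)} \right)} - 1104}{Q{\left(-26 \right)} + 4628} = \frac{6 - 1104}{\left(-26\right)^{2} + 4628} = - \frac{1098}{676 + 4628} = - \frac{1098}{5304} = \left(-1098\right) \frac{1}{5304} = - \frac{183}{884}$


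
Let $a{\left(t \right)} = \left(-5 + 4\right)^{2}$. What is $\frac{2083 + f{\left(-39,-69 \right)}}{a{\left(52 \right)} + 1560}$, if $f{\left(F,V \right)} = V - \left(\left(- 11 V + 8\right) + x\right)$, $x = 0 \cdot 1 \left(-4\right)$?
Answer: $\frac{1247}{1561} \approx 0.79885$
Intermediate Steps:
$x = 0$ ($x = 0 \left(-4\right) = 0$)
$a{\left(t \right)} = 1$ ($a{\left(t \right)} = \left(-1\right)^{2} = 1$)
$f{\left(F,V \right)} = -8 + 12 V$ ($f{\left(F,V \right)} = V - \left(\left(- 11 V + 8\right) + 0\right) = V - \left(\left(8 - 11 V\right) + 0\right) = V - \left(8 - 11 V\right) = V + \left(-8 + 11 V\right) = -8 + 12 V$)
$\frac{2083 + f{\left(-39,-69 \right)}}{a{\left(52 \right)} + 1560} = \frac{2083 + \left(-8 + 12 \left(-69\right)\right)}{1 + 1560} = \frac{2083 - 836}{1561} = \left(2083 - 836\right) \frac{1}{1561} = 1247 \cdot \frac{1}{1561} = \frac{1247}{1561}$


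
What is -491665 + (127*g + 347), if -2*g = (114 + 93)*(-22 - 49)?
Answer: 883883/2 ≈ 4.4194e+5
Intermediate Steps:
g = 14697/2 (g = -(114 + 93)*(-22 - 49)/2 = -207*(-71)/2 = -1/2*(-14697) = 14697/2 ≈ 7348.5)
-491665 + (127*g + 347) = -491665 + (127*(14697/2) + 347) = -491665 + (1866519/2 + 347) = -491665 + 1867213/2 = 883883/2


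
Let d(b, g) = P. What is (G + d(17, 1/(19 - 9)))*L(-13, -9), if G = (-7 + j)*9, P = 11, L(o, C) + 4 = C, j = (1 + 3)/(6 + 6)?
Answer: 637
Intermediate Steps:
j = ⅓ (j = 4/12 = 4*(1/12) = ⅓ ≈ 0.33333)
L(o, C) = -4 + C
d(b, g) = 11
G = -60 (G = (-7 + ⅓)*9 = -20/3*9 = -60)
(G + d(17, 1/(19 - 9)))*L(-13, -9) = (-60 + 11)*(-4 - 9) = -49*(-13) = 637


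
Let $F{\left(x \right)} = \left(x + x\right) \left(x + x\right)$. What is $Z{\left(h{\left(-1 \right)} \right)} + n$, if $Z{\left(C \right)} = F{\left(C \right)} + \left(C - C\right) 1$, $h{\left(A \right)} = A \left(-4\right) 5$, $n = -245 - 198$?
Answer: $1157$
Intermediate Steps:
$n = -443$
$h{\left(A \right)} = - 20 A$ ($h{\left(A \right)} = - 4 A 5 = - 20 A$)
$F{\left(x \right)} = 4 x^{2}$ ($F{\left(x \right)} = 2 x 2 x = 4 x^{2}$)
$Z{\left(C \right)} = 4 C^{2}$ ($Z{\left(C \right)} = 4 C^{2} + \left(C - C\right) 1 = 4 C^{2} + 0 \cdot 1 = 4 C^{2} + 0 = 4 C^{2}$)
$Z{\left(h{\left(-1 \right)} \right)} + n = 4 \left(\left(-20\right) \left(-1\right)\right)^{2} - 443 = 4 \cdot 20^{2} - 443 = 4 \cdot 400 - 443 = 1600 - 443 = 1157$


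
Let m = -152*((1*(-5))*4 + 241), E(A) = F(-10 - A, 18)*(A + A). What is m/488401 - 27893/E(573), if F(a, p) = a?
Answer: -8820450763/326309499318 ≈ -0.027031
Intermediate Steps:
E(A) = 2*A*(-10 - A) (E(A) = (-10 - A)*(A + A) = (-10 - A)*(2*A) = 2*A*(-10 - A))
m = -33592 (m = -152*(-5*4 + 241) = -152*(-20 + 241) = -152*221 = -33592)
m/488401 - 27893/E(573) = -33592/488401 - 27893*(-1/(1146*(10 + 573))) = -33592*1/488401 - 27893/((-2*573*583)) = -33592/488401 - 27893/(-668118) = -33592/488401 - 27893*(-1/668118) = -33592/488401 + 27893/668118 = -8820450763/326309499318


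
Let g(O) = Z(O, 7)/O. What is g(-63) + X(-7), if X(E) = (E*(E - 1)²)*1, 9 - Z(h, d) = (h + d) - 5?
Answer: -4042/9 ≈ -449.11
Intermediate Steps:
Z(h, d) = 14 - d - h (Z(h, d) = 9 - ((h + d) - 5) = 9 - ((d + h) - 5) = 9 - (-5 + d + h) = 9 + (5 - d - h) = 14 - d - h)
X(E) = E*(-1 + E)² (X(E) = (E*(-1 + E)²)*1 = E*(-1 + E)²)
g(O) = (7 - O)/O (g(O) = (14 - 1*7 - O)/O = (14 - 7 - O)/O = (7 - O)/O)
g(-63) + X(-7) = (7 - 1*(-63))/(-63) - 7*(-1 - 7)² = -(7 + 63)/63 - 7*(-8)² = -1/63*70 - 7*64 = -10/9 - 448 = -4042/9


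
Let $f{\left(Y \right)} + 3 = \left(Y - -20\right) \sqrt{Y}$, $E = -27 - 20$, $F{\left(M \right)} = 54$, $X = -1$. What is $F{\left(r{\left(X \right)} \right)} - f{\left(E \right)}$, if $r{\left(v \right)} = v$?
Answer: $57 + 27 i \sqrt{47} \approx 57.0 + 185.1 i$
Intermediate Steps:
$E = -47$
$f{\left(Y \right)} = -3 + \sqrt{Y} \left(20 + Y\right)$ ($f{\left(Y \right)} = -3 + \left(Y - -20\right) \sqrt{Y} = -3 + \left(Y + 20\right) \sqrt{Y} = -3 + \left(20 + Y\right) \sqrt{Y} = -3 + \sqrt{Y} \left(20 + Y\right)$)
$F{\left(r{\left(X \right)} \right)} - f{\left(E \right)} = 54 - \left(-3 + \left(-47\right)^{\frac{3}{2}} + 20 \sqrt{-47}\right) = 54 - \left(-3 - 47 i \sqrt{47} + 20 i \sqrt{47}\right) = 54 - \left(-3 - 27 i \sqrt{47}\right) = 54 + \left(3 + 27 i \sqrt{47}\right) = 57 + 27 i \sqrt{47}$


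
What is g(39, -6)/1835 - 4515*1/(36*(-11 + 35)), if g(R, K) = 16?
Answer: -2757067/528480 ≈ -5.2170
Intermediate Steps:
g(39, -6)/1835 - 4515*1/(36*(-11 + 35)) = 16/1835 - 4515*1/(36*(-11 + 35)) = 16*(1/1835) - 4515/(24*36) = 16/1835 - 4515/864 = 16/1835 - 4515*1/864 = 16/1835 - 1505/288 = -2757067/528480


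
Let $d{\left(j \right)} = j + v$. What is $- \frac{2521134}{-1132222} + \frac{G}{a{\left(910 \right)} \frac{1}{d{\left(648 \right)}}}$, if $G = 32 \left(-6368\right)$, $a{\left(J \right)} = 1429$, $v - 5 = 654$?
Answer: $- \frac{21539071881787}{115567517} \approx -1.8638 \cdot 10^{5}$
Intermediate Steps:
$v = 659$ ($v = 5 + 654 = 659$)
$d{\left(j \right)} = 659 + j$ ($d{\left(j \right)} = j + 659 = 659 + j$)
$G = -203776$
$- \frac{2521134}{-1132222} + \frac{G}{a{\left(910 \right)} \frac{1}{d{\left(648 \right)}}} = - \frac{2521134}{-1132222} - \frac{203776}{1429 \frac{1}{659 + 648}} = \left(-2521134\right) \left(- \frac{1}{1132222}\right) - \frac{203776}{1429 \cdot \frac{1}{1307}} = \frac{180081}{80873} - \frac{203776}{1429 \cdot \frac{1}{1307}} = \frac{180081}{80873} - \frac{203776}{\frac{1429}{1307}} = \frac{180081}{80873} - \frac{266335232}{1429} = - \frac{21539071881787}{115567517}$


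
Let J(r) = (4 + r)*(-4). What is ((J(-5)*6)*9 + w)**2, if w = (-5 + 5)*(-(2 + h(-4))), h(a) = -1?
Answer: 46656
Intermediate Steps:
J(r) = -16 - 4*r
w = 0 (w = (-5 + 5)*(-(2 - 1)) = 0*(-1*1) = 0*(-1) = 0)
((J(-5)*6)*9 + w)**2 = (((-16 - 4*(-5))*6)*9 + 0)**2 = (((-16 + 20)*6)*9 + 0)**2 = ((4*6)*9 + 0)**2 = (24*9 + 0)**2 = (216 + 0)**2 = 216**2 = 46656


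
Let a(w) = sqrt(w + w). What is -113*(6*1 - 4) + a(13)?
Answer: -226 + sqrt(26) ≈ -220.90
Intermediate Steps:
a(w) = sqrt(2)*sqrt(w) (a(w) = sqrt(2*w) = sqrt(2)*sqrt(w))
-113*(6*1 - 4) + a(13) = -113*(6*1 - 4) + sqrt(2)*sqrt(13) = -113*(6 - 4) + sqrt(26) = -113*2 + sqrt(26) = -226 + sqrt(26)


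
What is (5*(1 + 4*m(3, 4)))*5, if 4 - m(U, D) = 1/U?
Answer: 1175/3 ≈ 391.67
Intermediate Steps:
m(U, D) = 4 - 1/U
(5*(1 + 4*m(3, 4)))*5 = (5*(1 + 4*(4 - 1/3)))*5 = (5*(1 + 4*(4 - 1*⅓)))*5 = (5*(1 + 4*(4 - ⅓)))*5 = (5*(1 + 4*(11/3)))*5 = (5*(1 + 44/3))*5 = (5*(47/3))*5 = (235/3)*5 = 1175/3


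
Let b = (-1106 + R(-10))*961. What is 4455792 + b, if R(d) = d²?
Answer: 3489026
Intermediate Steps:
b = -966766 (b = (-1106 + (-10)²)*961 = (-1106 + 100)*961 = -1006*961 = -966766)
4455792 + b = 4455792 - 966766 = 3489026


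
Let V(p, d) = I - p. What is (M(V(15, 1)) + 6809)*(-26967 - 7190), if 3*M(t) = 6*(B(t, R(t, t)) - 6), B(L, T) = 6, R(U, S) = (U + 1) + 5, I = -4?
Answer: -232575013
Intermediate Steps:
R(U, S) = 6 + U (R(U, S) = (1 + U) + 5 = 6 + U)
V(p, d) = -4 - p
M(t) = 0 (M(t) = (6*(6 - 6))/3 = (6*0)/3 = (⅓)*0 = 0)
(M(V(15, 1)) + 6809)*(-26967 - 7190) = (0 + 6809)*(-26967 - 7190) = 6809*(-34157) = -232575013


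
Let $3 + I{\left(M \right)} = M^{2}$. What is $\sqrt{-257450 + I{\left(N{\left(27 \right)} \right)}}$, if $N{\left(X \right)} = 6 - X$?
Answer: $2 i \sqrt{64253} \approx 506.96 i$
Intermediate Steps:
$I{\left(M \right)} = -3 + M^{2}$
$\sqrt{-257450 + I{\left(N{\left(27 \right)} \right)}} = \sqrt{-257450 - \left(3 - \left(6 - 27\right)^{2}\right)} = \sqrt{-257450 - \left(3 - \left(-21\right)^{2}\right)} = \sqrt{-257450 + \left(-3 + 441\right)} = \sqrt{-257450 + 438} = \sqrt{-257012} = 2 i \sqrt{64253}$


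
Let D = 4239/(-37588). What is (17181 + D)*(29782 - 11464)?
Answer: 5914838136051/18794 ≈ 3.1472e+8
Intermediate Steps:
D = -4239/37588 (D = 4239*(-1/37588) = -4239/37588 ≈ -0.11278)
(17181 + D)*(29782 - 11464) = (17181 - 4239/37588)*(29782 - 11464) = (645795189/37588)*18318 = 5914838136051/18794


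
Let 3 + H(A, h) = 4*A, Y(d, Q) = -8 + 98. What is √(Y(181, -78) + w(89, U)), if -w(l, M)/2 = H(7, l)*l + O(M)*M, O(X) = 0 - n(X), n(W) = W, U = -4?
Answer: 2*I*√1082 ≈ 65.788*I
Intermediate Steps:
Y(d, Q) = 90
H(A, h) = -3 + 4*A
O(X) = -X (O(X) = 0 - X = -X)
w(l, M) = -50*l + 2*M² (w(l, M) = -2*((-3 + 4*7)*l + (-M)*M) = -2*((-3 + 28)*l - M²) = -2*(25*l - M²) = -2*(-M² + 25*l) = -50*l + 2*M²)
√(Y(181, -78) + w(89, U)) = √(90 + (-50*89 + 2*(-4)²)) = √(90 + (-4450 + 2*16)) = √(90 + (-4450 + 32)) = √(90 - 4418) = √(-4328) = 2*I*√1082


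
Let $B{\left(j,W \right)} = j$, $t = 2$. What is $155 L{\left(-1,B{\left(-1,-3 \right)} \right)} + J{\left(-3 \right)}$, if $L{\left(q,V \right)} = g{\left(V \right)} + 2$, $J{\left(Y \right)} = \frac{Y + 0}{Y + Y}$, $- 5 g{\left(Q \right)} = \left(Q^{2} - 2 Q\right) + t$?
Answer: $\frac{311}{2} \approx 155.5$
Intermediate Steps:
$g{\left(Q \right)} = - \frac{2}{5} - \frac{Q^{2}}{5} + \frac{2 Q}{5}$ ($g{\left(Q \right)} = - \frac{\left(Q^{2} - 2 Q\right) + 2}{5} = - \frac{2 + Q^{2} - 2 Q}{5} = - \frac{2}{5} - \frac{Q^{2}}{5} + \frac{2 Q}{5}$)
$J{\left(Y \right)} = \frac{1}{2}$ ($J{\left(Y \right)} = \frac{Y}{2 Y} = Y \frac{1}{2 Y} = \frac{1}{2}$)
$L{\left(q,V \right)} = \frac{8}{5} - \frac{V^{2}}{5} + \frac{2 V}{5}$ ($L{\left(q,V \right)} = \left(- \frac{2}{5} - \frac{V^{2}}{5} + \frac{2 V}{5}\right) + 2 = \frac{8}{5} - \frac{V^{2}}{5} + \frac{2 V}{5}$)
$155 L{\left(-1,B{\left(-1,-3 \right)} \right)} + J{\left(-3 \right)} = 155 \left(\frac{8}{5} - \frac{\left(-1\right)^{2}}{5} + \frac{2}{5} \left(-1\right)\right) + \frac{1}{2} = 155 \left(\frac{8}{5} - \frac{1}{5} - \frac{2}{5}\right) + \frac{1}{2} = 155 \cdot 1 + \frac{1}{2} = 155 + \frac{1}{2} = \frac{311}{2}$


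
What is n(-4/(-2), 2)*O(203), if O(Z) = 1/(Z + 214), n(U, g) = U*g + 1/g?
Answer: 3/278 ≈ 0.010791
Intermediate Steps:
n(U, g) = 1/g + U*g
O(Z) = 1/(214 + Z)
n(-4/(-2), 2)*O(203) = (1/2 - 4/(-2)*2)/(214 + 203) = (½ - 4*(-½)*2)/417 = (½ + 2*2)*(1/417) = (½ + 4)*(1/417) = (9/2)*(1/417) = 3/278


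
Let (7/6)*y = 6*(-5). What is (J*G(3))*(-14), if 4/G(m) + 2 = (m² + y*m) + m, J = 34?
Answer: 6664/235 ≈ 28.357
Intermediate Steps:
y = -180/7 (y = 6*(6*(-5))/7 = (6/7)*(-30) = -180/7 ≈ -25.714)
G(m) = 4/(-2 + m² - 173*m/7) (G(m) = 4/(-2 + ((m² - 180*m/7) + m)) = 4/(-2 + (m² - 173*m/7)) = 4/(-2 + m² - 173*m/7))
(J*G(3))*(-14) = (34*(28/(-14 - 173*3 + 7*3²)))*(-14) = (34*(28/(-14 - 519 + 7*9)))*(-14) = (34*(28/(-14 - 519 + 63)))*(-14) = (34*(28/(-470)))*(-14) = (34*(28*(-1/470)))*(-14) = (34*(-14/235))*(-14) = -476/235*(-14) = 6664/235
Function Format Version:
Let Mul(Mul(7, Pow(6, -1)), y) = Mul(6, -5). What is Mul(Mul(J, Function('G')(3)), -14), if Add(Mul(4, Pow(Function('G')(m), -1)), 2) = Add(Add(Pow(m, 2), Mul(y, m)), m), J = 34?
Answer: Rational(6664, 235) ≈ 28.357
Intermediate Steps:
y = Rational(-180, 7) (y = Mul(Rational(6, 7), Mul(6, -5)) = Mul(Rational(6, 7), -30) = Rational(-180, 7) ≈ -25.714)
Function('G')(m) = Mul(4, Pow(Add(-2, Pow(m, 2), Mul(Rational(-173, 7), m)), -1)) (Function('G')(m) = Mul(4, Pow(Add(-2, Add(Add(Pow(m, 2), Mul(Rational(-180, 7), m)), m)), -1)) = Mul(4, Pow(Add(-2, Add(Pow(m, 2), Mul(Rational(-173, 7), m))), -1)) = Mul(4, Pow(Add(-2, Pow(m, 2), Mul(Rational(-173, 7), m)), -1)))
Mul(Mul(J, Function('G')(3)), -14) = Mul(Mul(34, Mul(28, Pow(Add(-14, Mul(-173, 3), Mul(7, Pow(3, 2))), -1))), -14) = Mul(Mul(34, Mul(28, Pow(Add(-14, -519, Mul(7, 9)), -1))), -14) = Mul(Mul(34, Mul(28, Pow(Add(-14, -519, 63), -1))), -14) = Mul(Mul(34, Mul(28, Pow(-470, -1))), -14) = Mul(Mul(34, Mul(28, Rational(-1, 470))), -14) = Mul(Mul(34, Rational(-14, 235)), -14) = Mul(Rational(-476, 235), -14) = Rational(6664, 235)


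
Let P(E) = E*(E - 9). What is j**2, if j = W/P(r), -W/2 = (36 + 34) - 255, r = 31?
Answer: 34225/116281 ≈ 0.29433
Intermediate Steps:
P(E) = E*(-9 + E)
W = 370 (W = -2*((36 + 34) - 255) = -2*(70 - 255) = -2*(-185) = 370)
j = 185/341 (j = 370/((31*(-9 + 31))) = 370/((31*22)) = 370/682 = 370*(1/682) = 185/341 ≈ 0.54252)
j**2 = (185/341)**2 = 34225/116281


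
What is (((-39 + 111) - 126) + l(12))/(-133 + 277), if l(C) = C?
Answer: -7/24 ≈ -0.29167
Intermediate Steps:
(((-39 + 111) - 126) + l(12))/(-133 + 277) = (((-39 + 111) - 126) + 12)/(-133 + 277) = ((72 - 126) + 12)/144 = (-54 + 12)*(1/144) = -42*1/144 = -7/24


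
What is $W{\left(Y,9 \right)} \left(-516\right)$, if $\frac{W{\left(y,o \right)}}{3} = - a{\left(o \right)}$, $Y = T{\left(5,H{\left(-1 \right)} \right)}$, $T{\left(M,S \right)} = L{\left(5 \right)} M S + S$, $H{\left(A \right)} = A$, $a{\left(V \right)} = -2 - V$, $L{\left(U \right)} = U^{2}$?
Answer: $-17028$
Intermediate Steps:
$T{\left(M,S \right)} = S + 25 M S$ ($T{\left(M,S \right)} = 5^{2} M S + S = 25 M S + S = S + 25 M S$)
$Y = -126$ ($Y = - (1 + 25 \cdot 5) = - (1 + 125) = \left(-1\right) 126 = -126$)
$W{\left(y,o \right)} = 6 + 3 o$ ($W{\left(y,o \right)} = 3 \left(- (-2 - o)\right) = 3 \left(2 + o\right) = 6 + 3 o$)
$W{\left(Y,9 \right)} \left(-516\right) = \left(6 + 3 \cdot 9\right) \left(-516\right) = \left(6 + 27\right) \left(-516\right) = 33 \left(-516\right) = -17028$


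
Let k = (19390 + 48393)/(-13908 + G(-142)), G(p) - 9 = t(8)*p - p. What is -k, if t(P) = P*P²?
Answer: 67783/86461 ≈ 0.78397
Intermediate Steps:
t(P) = P³
G(p) = 9 + 511*p (G(p) = 9 + (8³*p - p) = 9 + (512*p - p) = 9 + 511*p)
k = -67783/86461 (k = (19390 + 48393)/(-13908 + (9 + 511*(-142))) = 67783/(-13908 + (9 - 72562)) = 67783/(-13908 - 72553) = 67783/(-86461) = 67783*(-1/86461) = -67783/86461 ≈ -0.78397)
-k = -1*(-67783/86461) = 67783/86461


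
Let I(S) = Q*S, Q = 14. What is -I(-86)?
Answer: 1204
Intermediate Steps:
I(S) = 14*S
-I(-86) = -14*(-86) = -1*(-1204) = 1204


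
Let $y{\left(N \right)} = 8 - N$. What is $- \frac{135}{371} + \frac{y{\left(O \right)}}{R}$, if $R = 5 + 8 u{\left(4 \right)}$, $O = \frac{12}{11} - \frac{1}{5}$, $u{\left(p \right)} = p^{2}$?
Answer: $- \frac{120352}{387695} \approx -0.31043$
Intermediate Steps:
$O = \frac{49}{55}$ ($O = 12 \cdot \frac{1}{11} - \frac{1}{5} = \frac{12}{11} - \frac{1}{5} = \frac{49}{55} \approx 0.89091$)
$R = 133$ ($R = 5 + 8 \cdot 4^{2} = 5 + 8 \cdot 16 = 5 + 128 = 133$)
$- \frac{135}{371} + \frac{y{\left(O \right)}}{R} = - \frac{135}{371} + \frac{8 - \frac{49}{55}}{133} = \left(-135\right) \frac{1}{371} + \left(8 - \frac{49}{55}\right) \frac{1}{133} = - \frac{135}{371} + \frac{391}{55} \cdot \frac{1}{133} = - \frac{135}{371} + \frac{391}{7315} = - \frac{120352}{387695}$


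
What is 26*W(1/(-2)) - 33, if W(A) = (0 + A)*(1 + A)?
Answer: -79/2 ≈ -39.500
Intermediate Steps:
W(A) = A*(1 + A)
26*W(1/(-2)) - 33 = 26*((1 + 1/(-2))/(-2)) - 33 = 26*(-(1 - 1/2)/2) - 33 = 26*(-1/2*1/2) - 33 = 26*(-1/4) - 33 = -13/2 - 33 = -79/2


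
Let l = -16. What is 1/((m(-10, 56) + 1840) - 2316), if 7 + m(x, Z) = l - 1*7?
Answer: -1/506 ≈ -0.0019763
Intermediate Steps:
m(x, Z) = -30 (m(x, Z) = -7 + (-16 - 1*7) = -7 + (-16 - 7) = -7 - 23 = -30)
1/((m(-10, 56) + 1840) - 2316) = 1/((-30 + 1840) - 2316) = 1/(1810 - 2316) = 1/(-506) = -1/506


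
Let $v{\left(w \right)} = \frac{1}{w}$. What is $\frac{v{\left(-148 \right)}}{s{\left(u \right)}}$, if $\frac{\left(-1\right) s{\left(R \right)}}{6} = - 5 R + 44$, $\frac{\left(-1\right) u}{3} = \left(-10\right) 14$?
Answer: $- \frac{1}{1825728} \approx -5.4773 \cdot 10^{-7}$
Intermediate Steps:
$u = 420$ ($u = - 3 \left(\left(-10\right) 14\right) = \left(-3\right) \left(-140\right) = 420$)
$s{\left(R \right)} = -264 + 30 R$ ($s{\left(R \right)} = - 6 \left(- 5 R + 44\right) = - 6 \left(44 - 5 R\right) = -264 + 30 R$)
$\frac{v{\left(-148 \right)}}{s{\left(u \right)}} = \frac{1}{\left(-148\right) \left(-264 + 30 \cdot 420\right)} = - \frac{1}{148 \left(-264 + 12600\right)} = - \frac{1}{148 \cdot 12336} = \left(- \frac{1}{148}\right) \frac{1}{12336} = - \frac{1}{1825728}$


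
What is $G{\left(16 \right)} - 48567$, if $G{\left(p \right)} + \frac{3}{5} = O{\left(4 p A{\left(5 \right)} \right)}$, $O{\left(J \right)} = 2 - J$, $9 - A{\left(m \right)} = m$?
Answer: $- \frac{244108}{5} \approx -48822.0$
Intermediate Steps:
$A{\left(m \right)} = 9 - m$
$G{\left(p \right)} = \frac{7}{5} - 16 p$ ($G{\left(p \right)} = - \frac{3}{5} - \left(-2 + 4 p \left(9 - 5\right)\right) = - \frac{3}{5} - \left(-2 + 4 p 4\right) = - \frac{3}{5} - \left(-2 + 16 p\right) = \frac{7}{5} - 16 p$)
$G{\left(16 \right)} - 48567 = \left(\frac{7}{5} - 256\right) - 48567 = - \frac{1273}{5} - 48567 = - \frac{244108}{5}$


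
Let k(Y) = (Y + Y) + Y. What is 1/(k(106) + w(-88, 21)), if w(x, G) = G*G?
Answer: 1/759 ≈ 0.0013175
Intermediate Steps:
w(x, G) = G²
k(Y) = 3*Y (k(Y) = 2*Y + Y = 3*Y)
1/(k(106) + w(-88, 21)) = 1/(3*106 + 21²) = 1/(318 + 441) = 1/759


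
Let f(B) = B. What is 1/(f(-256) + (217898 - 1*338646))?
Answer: -1/121004 ≈ -8.2642e-6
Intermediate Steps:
1/(f(-256) + (217898 - 1*338646)) = 1/(-256 + (217898 - 1*338646)) = 1/(-256 + (217898 - 338646)) = 1/(-256 - 120748) = 1/(-121004) = -1/121004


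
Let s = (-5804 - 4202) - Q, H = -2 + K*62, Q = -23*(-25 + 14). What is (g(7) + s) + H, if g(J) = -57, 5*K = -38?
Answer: -53946/5 ≈ -10789.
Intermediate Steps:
K = -38/5 (K = (⅕)*(-38) = -38/5 ≈ -7.6000)
Q = 253 (Q = -23*(-11) = 253)
H = -2366/5 (H = -2 - 38/5*62 = -2 - 2356/5 = -2366/5 ≈ -473.20)
s = -10259 (s = (-5804 - 4202) - 1*253 = -10006 - 253 = -10259)
(g(7) + s) + H = (-57 - 10259) - 2366/5 = -10316 - 2366/5 = -53946/5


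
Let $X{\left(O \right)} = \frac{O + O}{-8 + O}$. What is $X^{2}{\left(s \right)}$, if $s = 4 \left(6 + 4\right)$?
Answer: $\frac{25}{4} \approx 6.25$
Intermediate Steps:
$s = 40$ ($s = 4 \cdot 10 = 40$)
$X{\left(O \right)} = \frac{2 O}{-8 + O}$
$X^{2}{\left(s \right)} = \left(2 \cdot 40 \frac{1}{-8 + 40}\right)^{2} = \left(2 \cdot 40 \cdot \frac{1}{32}\right)^{2} = \left(\frac{5}{2}\right)^{2} = \frac{25}{4}$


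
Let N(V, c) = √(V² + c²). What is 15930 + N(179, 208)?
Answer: 15930 + √75305 ≈ 16204.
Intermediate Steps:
15930 + N(179, 208) = 15930 + √(179² + 208²) = 15930 + √(32041 + 43264) = 15930 + √75305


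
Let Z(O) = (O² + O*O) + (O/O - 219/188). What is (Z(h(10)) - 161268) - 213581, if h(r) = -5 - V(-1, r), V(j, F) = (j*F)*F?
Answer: -67078243/188 ≈ -3.5680e+5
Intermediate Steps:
V(j, F) = j*F² (V(j, F) = (F*j)*F = j*F²)
h(r) = -5 + r² (h(r) = -5 - (-1)*r² = -5 + r²)
Z(O) = -31/188 + 2*O² (Z(O) = (O² + O²) + (1 - 219*1/188) = 2*O² + (1 - 219/188) = 2*O² - 31/188 = -31/188 + 2*O²)
(Z(h(10)) - 161268) - 213581 = ((-31/188 + 2*(-5 + 10²)²) - 161268) - 213581 = ((-31/188 + 2*(-5 + 100)²) - 161268) - 213581 = ((-31/188 + 2*95²) - 161268) - 213581 = ((-31/188 + 2*9025) - 161268) - 213581 = ((-31/188 + 18050) - 161268) - 213581 = (3393369/188 - 161268) - 213581 = -26925015/188 - 213581 = -67078243/188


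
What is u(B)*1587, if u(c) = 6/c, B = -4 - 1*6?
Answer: -4761/5 ≈ -952.20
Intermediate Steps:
B = -10 (B = -4 - 6 = -10)
u(B)*1587 = (6/(-10))*1587 = (6*(-⅒))*1587 = -⅗*1587 = -4761/5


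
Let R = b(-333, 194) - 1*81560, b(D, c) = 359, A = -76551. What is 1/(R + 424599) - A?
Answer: 26287460299/343398 ≈ 76551.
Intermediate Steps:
R = -81201 (R = 359 - 1*81560 = 359 - 81560 = -81201)
1/(R + 424599) - A = 1/(-81201 + 424599) - 1*(-76551) = 1/343398 + 76551 = 26287460299/343398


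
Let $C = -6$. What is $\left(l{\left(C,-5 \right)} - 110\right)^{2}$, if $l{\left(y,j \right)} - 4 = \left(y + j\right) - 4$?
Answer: $14641$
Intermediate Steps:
$l{\left(y,j \right)} = j + y$ ($l{\left(y,j \right)} = 4 - \left(4 - j - y\right) = 4 + \left(-4 + j + y\right) = j + y$)
$\left(l{\left(C,-5 \right)} - 110\right)^{2} = \left(\left(-5 - 6\right) - 110\right)^{2} = \left(-11 - 110\right)^{2} = \left(-121\right)^{2} = 14641$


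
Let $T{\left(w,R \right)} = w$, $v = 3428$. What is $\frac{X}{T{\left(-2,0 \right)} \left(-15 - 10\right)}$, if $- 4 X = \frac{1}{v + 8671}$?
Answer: $- \frac{1}{2419800} \approx -4.1326 \cdot 10^{-7}$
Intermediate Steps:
$X = - \frac{1}{48396}$ ($X = - \frac{1}{4 \left(3428 + 8671\right)} = - \frac{1}{4 \cdot 12099} = \left(- \frac{1}{4}\right) \frac{1}{12099} = - \frac{1}{48396} \approx -2.0663 \cdot 10^{-5}$)
$\frac{X}{T{\left(-2,0 \right)} \left(-15 - 10\right)} = - \frac{1}{48396 \left(- 2 \left(-15 - 10\right)\right)} = - \frac{1}{48396 \left(\left(-2\right) \left(-25\right)\right)} = - \frac{1}{48396 \cdot 50} = \left(- \frac{1}{48396}\right) \frac{1}{50} = - \frac{1}{2419800}$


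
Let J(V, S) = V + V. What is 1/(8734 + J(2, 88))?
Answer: 1/8738 ≈ 0.00011444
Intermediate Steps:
J(V, S) = 2*V
1/(8734 + J(2, 88)) = 1/(8734 + 2*2) = 1/(8734 + 4) = 1/8738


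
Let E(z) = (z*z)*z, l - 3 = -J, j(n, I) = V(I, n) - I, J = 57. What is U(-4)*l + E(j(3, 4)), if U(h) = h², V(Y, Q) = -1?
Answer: -989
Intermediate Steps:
j(n, I) = -1 - I
l = -54 (l = 3 - 1*57 = 3 - 57 = -54)
E(z) = z³ (E(z) = z²*z = z³)
U(-4)*l + E(j(3, 4)) = (-4)²*(-54) + (-1 - 1*4)³ = 16*(-54) + (-1 - 4)³ = -864 + (-5)³ = -864 - 125 = -989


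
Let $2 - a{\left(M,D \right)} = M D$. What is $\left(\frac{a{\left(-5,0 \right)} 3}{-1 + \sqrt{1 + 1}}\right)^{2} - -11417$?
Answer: $11525 + 72 \sqrt{2} \approx 11627.0$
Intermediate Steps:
$a{\left(M,D \right)} = 2 - D M$ ($a{\left(M,D \right)} = 2 - M D = 2 - D M$)
$\left(\frac{a{\left(-5,0 \right)} 3}{-1 + \sqrt{1 + 1}}\right)^{2} - -11417 = \left(\frac{\left(2 - 0 \left(-5\right)\right) 3}{-1 + \sqrt{1 + 1}}\right)^{2} - -11417 = \left(\frac{\left(2 + 0\right) 3}{-1 + \sqrt{2}}\right)^{2} + 11417 = \left(\frac{2 \cdot 3}{-1 + \sqrt{2}}\right)^{2} + 11417 = \left(\frac{6}{-1 + \sqrt{2}}\right)^{2} + 11417 = \frac{36}{\left(-1 + \sqrt{2}\right)^{2}} + 11417 = 11417 + \frac{36}{\left(-1 + \sqrt{2}\right)^{2}}$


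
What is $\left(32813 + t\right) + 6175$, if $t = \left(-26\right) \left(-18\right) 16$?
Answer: $46476$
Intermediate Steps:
$t = 7488$ ($t = 468 \cdot 16 = 7488$)
$\left(32813 + t\right) + 6175 = \left(32813 + 7488\right) + 6175 = 40301 + 6175 = 46476$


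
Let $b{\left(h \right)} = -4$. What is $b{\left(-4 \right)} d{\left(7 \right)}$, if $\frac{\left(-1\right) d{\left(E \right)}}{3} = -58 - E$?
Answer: $-780$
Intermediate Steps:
$d{\left(E \right)} = 174 + 3 E$ ($d{\left(E \right)} = - 3 \left(-58 - E\right) = 174 + 3 E$)
$b{\left(-4 \right)} d{\left(7 \right)} = - 4 \left(174 + 3 \cdot 7\right) = - 4 \left(174 + 21\right) = \left(-4\right) 195 = -780$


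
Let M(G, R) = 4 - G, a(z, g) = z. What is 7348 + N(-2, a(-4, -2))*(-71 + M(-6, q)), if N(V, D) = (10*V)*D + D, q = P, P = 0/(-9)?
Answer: 2712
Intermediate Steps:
P = 0 (P = 0*(-1/9) = 0)
q = 0
N(V, D) = D + 10*D*V (N(V, D) = 10*D*V + D = D + 10*D*V)
7348 + N(-2, a(-4, -2))*(-71 + M(-6, q)) = 7348 + (-4*(1 + 10*(-2)))*(-71 + (4 - 1*(-6))) = 7348 + (-4*(1 - 20))*(-71 + (4 + 6)) = 7348 + (-4*(-19))*(-71 + 10) = 7348 + 76*(-61) = 7348 - 4636 = 2712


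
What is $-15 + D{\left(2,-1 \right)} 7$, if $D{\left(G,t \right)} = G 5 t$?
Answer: $-85$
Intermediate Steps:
$D{\left(G,t \right)} = 5 G t$
$-15 + D{\left(2,-1 \right)} 7 = -15 + 5 \cdot 2 \left(-1\right) 7 = -15 - 70 = -85$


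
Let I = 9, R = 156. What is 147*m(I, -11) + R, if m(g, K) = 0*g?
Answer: 156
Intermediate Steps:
m(g, K) = 0
147*m(I, -11) + R = 147*0 + 156 = 0 + 156 = 156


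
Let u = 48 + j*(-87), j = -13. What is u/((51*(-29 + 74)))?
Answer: 131/255 ≈ 0.51373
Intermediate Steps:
u = 1179 (u = 48 - 13*(-87) = 48 + 1131 = 1179)
u/((51*(-29 + 74))) = 1179/((51*(-29 + 74))) = 1179/((51*45)) = 1179/2295 = 1179*(1/2295) = 131/255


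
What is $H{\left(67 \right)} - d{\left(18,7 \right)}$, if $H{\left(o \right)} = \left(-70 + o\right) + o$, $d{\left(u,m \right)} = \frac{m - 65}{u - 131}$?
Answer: $\frac{7174}{113} \approx 63.487$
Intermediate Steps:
$d{\left(u,m \right)} = \frac{-65 + m}{-131 + u}$
$H{\left(o \right)} = -70 + 2 o$
$H{\left(67 \right)} - d{\left(18,7 \right)} = \left(-70 + 2 \cdot 67\right) - \frac{-65 + 7}{-131 + 18} = \left(-70 + 134\right) - \frac{1}{-113} \left(-58\right) = 64 - \left(- \frac{1}{113}\right) \left(-58\right) = 64 - \frac{58}{113} = \frac{7174}{113}$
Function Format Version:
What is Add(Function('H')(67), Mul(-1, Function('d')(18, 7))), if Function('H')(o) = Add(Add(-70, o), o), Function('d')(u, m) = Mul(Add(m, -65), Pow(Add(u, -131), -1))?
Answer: Rational(7174, 113) ≈ 63.487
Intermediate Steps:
Function('d')(u, m) = Mul(Pow(Add(-131, u), -1), Add(-65, m)) (Function('d')(u, m) = Mul(Add(-65, m), Pow(Add(-131, u), -1)) = Mul(Pow(Add(-131, u), -1), Add(-65, m)))
Function('H')(o) = Add(-70, Mul(2, o))
Add(Function('H')(67), Mul(-1, Function('d')(18, 7))) = Add(Add(-70, Mul(2, 67)), Mul(-1, Mul(Pow(Add(-131, 18), -1), Add(-65, 7)))) = Add(Add(-70, 134), Mul(-1, Mul(Pow(-113, -1), -58))) = Add(64, Mul(-1, Mul(Rational(-1, 113), -58))) = Add(64, Mul(-1, Rational(58, 113))) = Add(64, Rational(-58, 113)) = Rational(7174, 113)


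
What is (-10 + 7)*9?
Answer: -27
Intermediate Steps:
(-10 + 7)*9 = -3*9 = -27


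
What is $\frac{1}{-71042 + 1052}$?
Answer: $- \frac{1}{69990} \approx -1.4288 \cdot 10^{-5}$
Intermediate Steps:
$\frac{1}{-71042 + 1052} = \frac{1}{-69990} = - \frac{1}{69990}$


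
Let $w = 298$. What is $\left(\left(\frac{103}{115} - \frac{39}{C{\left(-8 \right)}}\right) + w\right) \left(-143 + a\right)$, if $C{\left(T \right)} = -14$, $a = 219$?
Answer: $\frac{18456866}{805} \approx 22928.0$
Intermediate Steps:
$\left(\left(\frac{103}{115} - \frac{39}{C{\left(-8 \right)}}\right) + w\right) \left(-143 + a\right) = \left(\left(\frac{103}{115} - \frac{39}{-14}\right) + 298\right) \left(-143 + 219\right) = \left(\left(103 \cdot \frac{1}{115} - - \frac{39}{14}\right) + 298\right) 76 = \left(\left(\frac{103}{115} + \frac{39}{14}\right) + 298\right) 76 = \left(\frac{5927}{1610} + 298\right) 76 = \frac{485707}{1610} \cdot 76 = \frac{18456866}{805}$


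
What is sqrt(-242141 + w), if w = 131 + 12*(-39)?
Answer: 3*I*sqrt(26942) ≈ 492.42*I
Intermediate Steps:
w = -337 (w = 131 - 468 = -337)
sqrt(-242141 + w) = sqrt(-242141 - 337) = sqrt(-242478) = 3*I*sqrt(26942)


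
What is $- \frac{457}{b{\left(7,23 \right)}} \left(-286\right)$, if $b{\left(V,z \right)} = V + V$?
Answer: $\frac{65351}{7} \approx 9335.9$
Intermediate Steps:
$b{\left(V,z \right)} = 2 V$
$- \frac{457}{b{\left(7,23 \right)}} \left(-286\right) = - \frac{457}{2 \cdot 7} \left(-286\right) = - \frac{457}{14} \left(-286\right) = \left(-457\right) \frac{1}{14} \left(-286\right) = \left(- \frac{457}{14}\right) \left(-286\right) = \frac{65351}{7}$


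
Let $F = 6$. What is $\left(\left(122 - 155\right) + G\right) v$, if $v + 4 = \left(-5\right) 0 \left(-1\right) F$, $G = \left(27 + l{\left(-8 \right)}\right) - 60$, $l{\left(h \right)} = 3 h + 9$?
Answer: $324$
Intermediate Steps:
$l{\left(h \right)} = 9 + 3 h$
$G = -48$ ($G = \left(27 + \left(9 + 3 \left(-8\right)\right)\right) - 60 = \left(27 + \left(9 - 24\right)\right) - 60 = \left(27 - 15\right) - 60 = 12 - 60 = -48$)
$v = -4$ ($v = -4 + \left(-5\right) 0 \left(-1\right) 6 = -4 + 0 \left(-1\right) 6 = -4 + 0 \cdot 6 = -4 + 0 = -4$)
$\left(\left(122 - 155\right) + G\right) v = \left(\left(122 - 155\right) - 48\right) \left(-4\right) = \left(-33 - 48\right) \left(-4\right) = \left(-81\right) \left(-4\right) = 324$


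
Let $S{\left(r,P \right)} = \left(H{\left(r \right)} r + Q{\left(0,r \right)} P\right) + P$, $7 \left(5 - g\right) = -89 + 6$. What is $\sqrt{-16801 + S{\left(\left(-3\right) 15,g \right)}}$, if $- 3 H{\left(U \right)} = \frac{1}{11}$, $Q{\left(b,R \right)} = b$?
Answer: $\frac{9 i \sqrt{1228458}}{77} \approx 129.55 i$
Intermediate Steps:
$H{\left(U \right)} = - \frac{1}{33}$ ($H{\left(U \right)} = - \frac{1}{3 \cdot 11} = \left(- \frac{1}{3}\right) \frac{1}{11} = - \frac{1}{33}$)
$g = \frac{118}{7}$ ($g = 5 - \frac{-89 + 6}{7} = 5 - - \frac{83}{7} = 5 + \frac{83}{7} = \frac{118}{7} \approx 16.857$)
$S{\left(r,P \right)} = P - \frac{r}{33}$ ($S{\left(r,P \right)} = \left(- \frac{r}{33} + 0 P\right) + P = \left(- \frac{r}{33} + 0\right) + P = - \frac{r}{33} + P = P - \frac{r}{33}$)
$\sqrt{-16801 + S{\left(\left(-3\right) 15,g \right)}} = \sqrt{-16801 + \left(\frac{118}{7} - \frac{\left(-3\right) 15}{33}\right)} = \sqrt{-16801 + \left(\frac{118}{7} - - \frac{15}{11}\right)} = \sqrt{-16801 + \left(\frac{118}{7} + \frac{15}{11}\right)} = \sqrt{-16801 + \frac{1403}{77}} = \sqrt{- \frac{1292274}{77}} = \frac{9 i \sqrt{1228458}}{77}$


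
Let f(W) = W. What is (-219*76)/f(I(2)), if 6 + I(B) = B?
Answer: 4161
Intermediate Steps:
I(B) = -6 + B
(-219*76)/f(I(2)) = (-219*76)/(-6 + 2) = -16644/(-4) = -16644*(-1/4) = 4161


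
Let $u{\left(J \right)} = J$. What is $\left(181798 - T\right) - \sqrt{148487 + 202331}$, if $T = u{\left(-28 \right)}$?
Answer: $181826 - \sqrt{350818} \approx 1.8123 \cdot 10^{5}$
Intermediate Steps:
$T = -28$
$\left(181798 - T\right) - \sqrt{148487 + 202331} = \left(181798 - -28\right) - \sqrt{148487 + 202331} = \left(181798 + 28\right) - \sqrt{350818} = 181826 - \sqrt{350818}$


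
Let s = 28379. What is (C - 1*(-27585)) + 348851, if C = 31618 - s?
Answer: 379675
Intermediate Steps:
C = 3239 (C = 31618 - 1*28379 = 31618 - 28379 = 3239)
(C - 1*(-27585)) + 348851 = (3239 - 1*(-27585)) + 348851 = (3239 + 27585) + 348851 = 30824 + 348851 = 379675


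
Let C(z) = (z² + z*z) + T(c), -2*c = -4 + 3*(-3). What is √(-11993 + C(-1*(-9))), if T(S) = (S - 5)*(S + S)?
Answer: I*√47246/2 ≈ 108.68*I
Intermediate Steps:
c = 13/2 (c = -(-4 + 3*(-3))/2 = -(-4 - 9)/2 = -½*(-13) = 13/2 ≈ 6.5000)
T(S) = 2*S*(-5 + S) (T(S) = (-5 + S)*(2*S) = 2*S*(-5 + S))
C(z) = 39/2 + 2*z² (C(z) = (z² + z*z) + 2*(13/2)*(-5 + 13/2) = (z² + z²) + 2*(13/2)*(3/2) = 2*z² + 39/2 = 39/2 + 2*z²)
√(-11993 + C(-1*(-9))) = √(-11993 + (39/2 + 2*(-1*(-9))²)) = √(-11993 + (39/2 + 2*9²)) = √(-11993 + (39/2 + 2*81)) = √(-11993 + (39/2 + 162)) = √(-11993 + 363/2) = √(-23623/2) = I*√47246/2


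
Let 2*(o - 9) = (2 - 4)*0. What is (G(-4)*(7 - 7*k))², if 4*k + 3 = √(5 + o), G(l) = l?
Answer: 3087 - 686*√14 ≈ 520.22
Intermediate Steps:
o = 9 (o = 9 + ((2 - 4)*0)/2 = 9 + (-2*0)/2 = 9 + (½)*0 = 9 + 0 = 9)
k = -¾ + √14/4 (k = -¾ + √(5 + 9)/4 = -¾ + √14/4 ≈ 0.18541)
(G(-4)*(7 - 7*k))² = (-4*(7 - 7*(-¾ + √14/4)))² = (-4*(7 + (21/4 - 7*√14/4)))² = (-4*(49/4 - 7*√14/4))² = (-49 + 7*√14)²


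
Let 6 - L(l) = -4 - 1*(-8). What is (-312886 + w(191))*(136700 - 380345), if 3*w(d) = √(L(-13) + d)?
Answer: 76233109470 - 81215*√193 ≈ 7.6232e+10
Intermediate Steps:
L(l) = 2 (L(l) = 6 - (-4 - 1*(-8)) = 6 - (-4 + 8) = 6 - 1*4 = 6 - 4 = 2)
w(d) = √(2 + d)/3
(-312886 + w(191))*(136700 - 380345) = (-312886 + √(2 + 191)/3)*(136700 - 380345) = (-312886 + √193/3)*(-243645) = 76233109470 - 81215*√193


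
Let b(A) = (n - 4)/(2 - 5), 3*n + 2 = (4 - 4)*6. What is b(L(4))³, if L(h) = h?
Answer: 2744/729 ≈ 3.7641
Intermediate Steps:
n = -⅔ (n = -⅔ + ((4 - 4)*6)/3 = -⅔ + (0*6)/3 = -⅔ + (⅓)*0 = -⅔ + 0 = -⅔ ≈ -0.66667)
b(A) = 14/9 (b(A) = (-⅔ - 4)/(2 - 5) = -14/3/(-3) = -14/3*(-⅓) = 14/9)
b(L(4))³ = (14/9)³ = 2744/729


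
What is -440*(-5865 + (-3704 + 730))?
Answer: 3889160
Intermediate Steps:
-440*(-5865 + (-3704 + 730)) = -440*(-5865 - 2974) = -440*(-8839) = 3889160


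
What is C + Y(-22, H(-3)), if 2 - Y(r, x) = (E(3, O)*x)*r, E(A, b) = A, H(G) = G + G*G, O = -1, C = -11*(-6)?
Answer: 464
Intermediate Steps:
C = 66
H(G) = G + G**2
Y(r, x) = 2 - 3*r*x (Y(r, x) = 2 - 3*x*r = 2 - 3*r*x)
C + Y(-22, H(-3)) = 66 + (2 - 3*(-22)*(-3*(1 - 3))) = 66 + (2 - 3*(-22)*(-3*(-2))) = 66 + (2 - 3*(-22)*6) = 66 + (2 + 396) = 66 + 398 = 464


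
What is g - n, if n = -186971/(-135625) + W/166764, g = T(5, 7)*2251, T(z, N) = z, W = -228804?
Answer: 21213193560263/1884780625 ≈ 11255.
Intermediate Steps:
g = 11255 (g = 5*2251 = 11255)
n = 12374112/1884780625 (n = -186971/(-135625) - 228804/166764 = -186971*(-1/135625) - 228804*1/166764 = 186971/135625 - 19067/13897 = 12374112/1884780625 ≈ 0.0065653)
g - n = 11255 - 1*12374112/1884780625 = 11255 - 12374112/1884780625 = 21213193560263/1884780625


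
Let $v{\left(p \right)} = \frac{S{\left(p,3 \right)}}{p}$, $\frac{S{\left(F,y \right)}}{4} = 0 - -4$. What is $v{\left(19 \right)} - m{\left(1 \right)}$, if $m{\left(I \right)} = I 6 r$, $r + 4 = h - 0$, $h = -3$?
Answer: $\frac{814}{19} \approx 42.842$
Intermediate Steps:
$S{\left(F,y \right)} = 16$ ($S{\left(F,y \right)} = 4 \left(0 - -4\right) = 4 \left(0 + 4\right) = 4 \cdot 4 = 16$)
$r = -7$ ($r = -4 - 3 = -7$)
$m{\left(I \right)} = - 42 I$ ($m{\left(I \right)} = I 6 \left(-7\right) = 6 I \left(-7\right) = - 42 I$)
$v{\left(p \right)} = \frac{16}{p}$
$v{\left(19 \right)} - m{\left(1 \right)} = \frac{16}{19} - \left(-42\right) 1 = 16 \cdot \frac{1}{19} - -42 = \frac{16}{19} + 42 = \frac{814}{19}$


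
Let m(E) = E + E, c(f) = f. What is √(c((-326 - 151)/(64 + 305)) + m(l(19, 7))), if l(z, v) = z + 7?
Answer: 3*√9471/41 ≈ 7.1209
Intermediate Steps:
l(z, v) = 7 + z
m(E) = 2*E
√(c((-326 - 151)/(64 + 305)) + m(l(19, 7))) = √((-326 - 151)/(64 + 305) + 2*(7 + 19)) = √(-477/369 + 2*26) = √(-477*1/369 + 52) = √(-53/41 + 52) = √(2079/41) = 3*√9471/41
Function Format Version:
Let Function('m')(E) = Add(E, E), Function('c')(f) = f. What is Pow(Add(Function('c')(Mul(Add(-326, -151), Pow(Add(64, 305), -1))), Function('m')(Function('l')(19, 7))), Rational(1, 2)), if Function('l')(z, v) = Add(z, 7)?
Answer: Mul(Rational(3, 41), Pow(9471, Rational(1, 2))) ≈ 7.1209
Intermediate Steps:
Function('l')(z, v) = Add(7, z)
Function('m')(E) = Mul(2, E)
Pow(Add(Function('c')(Mul(Add(-326, -151), Pow(Add(64, 305), -1))), Function('m')(Function('l')(19, 7))), Rational(1, 2)) = Pow(Add(Mul(Add(-326, -151), Pow(Add(64, 305), -1)), Mul(2, Add(7, 19))), Rational(1, 2)) = Pow(Add(Mul(-477, Pow(369, -1)), Mul(2, 26)), Rational(1, 2)) = Pow(Add(Mul(-477, Rational(1, 369)), 52), Rational(1, 2)) = Pow(Add(Rational(-53, 41), 52), Rational(1, 2)) = Pow(Rational(2079, 41), Rational(1, 2)) = Mul(Rational(3, 41), Pow(9471, Rational(1, 2)))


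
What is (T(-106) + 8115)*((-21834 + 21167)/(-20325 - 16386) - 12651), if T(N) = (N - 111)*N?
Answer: -14451674346698/36711 ≈ -3.9366e+8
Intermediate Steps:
T(N) = N*(-111 + N) (T(N) = (-111 + N)*N = N*(-111 + N))
(T(-106) + 8115)*((-21834 + 21167)/(-20325 - 16386) - 12651) = (-106*(-111 - 106) + 8115)*((-21834 + 21167)/(-20325 - 16386) - 12651) = (-106*(-217) + 8115)*(-667/(-36711) - 12651) = (23002 + 8115)*(-667*(-1/36711) - 12651) = 31117*(667/36711 - 12651) = 31117*(-464430194/36711) = -14451674346698/36711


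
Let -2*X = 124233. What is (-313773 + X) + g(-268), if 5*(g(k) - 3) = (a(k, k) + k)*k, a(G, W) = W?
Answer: -3471569/10 ≈ -3.4716e+5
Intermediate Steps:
X = -124233/2 (X = -½*124233 = -124233/2 ≈ -62117.)
g(k) = 3 + 2*k²/5 (g(k) = 3 + ((k + k)*k)/5 = 3 + ((2*k)*k)/5 = 3 + (2*k²)/5 = 3 + 2*k²/5)
(-313773 + X) + g(-268) = (-313773 - 124233/2) + (3 + (⅖)*(-268)²) = -751779/2 + (3 + (⅖)*71824) = -751779/2 + (3 + 143648/5) = -751779/2 + 143663/5 = -3471569/10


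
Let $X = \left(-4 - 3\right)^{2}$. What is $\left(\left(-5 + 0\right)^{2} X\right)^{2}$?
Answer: $1500625$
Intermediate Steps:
$X = 49$ ($X = \left(-7\right)^{2} = 49$)
$\left(\left(-5 + 0\right)^{2} X\right)^{2} = \left(\left(-5 + 0\right)^{2} \cdot 49\right)^{2} = \left(\left(-5\right)^{2} \cdot 49\right)^{2} = \left(25 \cdot 49\right)^{2} = 1225^{2} = 1500625$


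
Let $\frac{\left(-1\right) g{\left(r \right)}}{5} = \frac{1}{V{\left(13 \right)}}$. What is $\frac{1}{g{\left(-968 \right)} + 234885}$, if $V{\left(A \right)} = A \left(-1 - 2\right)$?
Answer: $\frac{39}{9160520} \approx 4.2574 \cdot 10^{-6}$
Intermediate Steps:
$V{\left(A \right)} = - 3 A$ ($V{\left(A \right)} = A \left(-3\right) = - 3 A$)
$g{\left(r \right)} = \frac{5}{39}$ ($g{\left(r \right)} = - \frac{5}{\left(-3\right) 13} = - \frac{5}{-39} = \left(-5\right) \left(- \frac{1}{39}\right) = \frac{5}{39}$)
$\frac{1}{g{\left(-968 \right)} + 234885} = \frac{1}{\frac{5}{39} + 234885} = \frac{1}{\frac{9160520}{39}} = \frac{39}{9160520}$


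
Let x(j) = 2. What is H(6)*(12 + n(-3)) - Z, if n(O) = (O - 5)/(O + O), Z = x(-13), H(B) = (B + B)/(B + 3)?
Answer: 142/9 ≈ 15.778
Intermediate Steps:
H(B) = 2*B/(3 + B) (H(B) = (2*B)/(3 + B) = 2*B/(3 + B))
Z = 2
n(O) = (-5 + O)/(2*O) (n(O) = (-5 + O)/((2*O)) = (-5 + O)*(1/(2*O)) = (-5 + O)/(2*O))
H(6)*(12 + n(-3)) - Z = (2*6/(3 + 6))*(12 + (½)*(-5 - 3)/(-3)) - 1*2 = (2*6/9)*(12 + (½)*(-⅓)*(-8)) - 2 = (2*6*(⅑))*(12 + 4/3) - 2 = (4/3)*(40/3) - 2 = 160/9 - 2 = 142/9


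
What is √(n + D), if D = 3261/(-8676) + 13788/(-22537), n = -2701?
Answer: I*√2869539163039751169/32588502 ≈ 51.981*I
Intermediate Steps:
D = -64372615/65177004 (D = 3261*(-1/8676) + 13788*(-1/22537) = -1087/2892 - 13788/22537 = -64372615/65177004 ≈ -0.98766)
√(n + D) = √(-2701 - 64372615/65177004) = √(-176107460419/65177004) = I*√2869539163039751169/32588502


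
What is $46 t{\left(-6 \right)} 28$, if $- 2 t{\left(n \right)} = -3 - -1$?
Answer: $1288$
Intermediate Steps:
$t{\left(n \right)} = 1$ ($t{\left(n \right)} = - \frac{-3 - -1}{2} = - \frac{-3 + 1}{2} = \left(- \frac{1}{2}\right) \left(-2\right) = 1$)
$46 t{\left(-6 \right)} 28 = 46 \cdot 1 \cdot 28 = 46 \cdot 28 = 1288$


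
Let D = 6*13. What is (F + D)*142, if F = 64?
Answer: 20164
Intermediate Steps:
D = 78
(F + D)*142 = (64 + 78)*142 = 142*142 = 20164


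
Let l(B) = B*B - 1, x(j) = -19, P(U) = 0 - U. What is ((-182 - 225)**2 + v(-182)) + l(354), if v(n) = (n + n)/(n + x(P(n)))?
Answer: 58484128/201 ≈ 2.9097e+5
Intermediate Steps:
P(U) = -U
l(B) = -1 + B**2 (l(B) = B**2 - 1 = -1 + B**2)
v(n) = 2*n/(-19 + n) (v(n) = (n + n)/(n - 19) = (2*n)/(-19 + n) = 2*n/(-19 + n))
((-182 - 225)**2 + v(-182)) + l(354) = ((-182 - 225)**2 + 2*(-182)/(-19 - 182)) + (-1 + 354**2) = ((-407)**2 + 2*(-182)/(-201)) + (-1 + 125316) = (165649 + 2*(-182)*(-1/201)) + 125315 = (165649 + 364/201) + 125315 = 33295813/201 + 125315 = 58484128/201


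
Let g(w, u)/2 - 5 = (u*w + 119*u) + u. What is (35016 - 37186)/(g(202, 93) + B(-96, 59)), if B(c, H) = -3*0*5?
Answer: -1085/29951 ≈ -0.036226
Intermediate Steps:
B(c, H) = 0 (B(c, H) = 0*5 = 0)
g(w, u) = 10 + 240*u + 2*u*w (g(w, u) = 10 + 2*((u*w + 119*u) + u) = 10 + 2*((119*u + u*w) + u) = 10 + 2*(120*u + u*w) = 10 + (240*u + 2*u*w) = 10 + 240*u + 2*u*w)
(35016 - 37186)/(g(202, 93) + B(-96, 59)) = (35016 - 37186)/((10 + 240*93 + 2*93*202) + 0) = -2170/((10 + 22320 + 37572) + 0) = -2170/(59902 + 0) = -2170/59902 = -2170*1/59902 = -1085/29951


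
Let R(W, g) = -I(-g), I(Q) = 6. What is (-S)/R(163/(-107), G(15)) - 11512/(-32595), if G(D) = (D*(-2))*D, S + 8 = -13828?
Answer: -75152558/32595 ≈ -2305.6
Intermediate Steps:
S = -13836 (S = -8 - 13828 = -13836)
G(D) = -2*D² (G(D) = (-2*D)*D = -2*D²)
R(W, g) = -6 (R(W, g) = -1*6 = -6)
(-S)/R(163/(-107), G(15)) - 11512/(-32595) = -1*(-13836)/(-6) - 11512/(-32595) = 13836*(-⅙) - 11512*(-1/32595) = -2306 + 11512/32595 = -75152558/32595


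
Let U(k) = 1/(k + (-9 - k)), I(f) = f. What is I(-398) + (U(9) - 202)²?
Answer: 3276523/81 ≈ 40451.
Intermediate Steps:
U(k) = -⅑ (U(k) = 1/(-9) = -⅑)
I(-398) + (U(9) - 202)² = -398 + (-⅑ - 202)² = -398 + (-1819/9)² = -398 + 3308761/81 = 3276523/81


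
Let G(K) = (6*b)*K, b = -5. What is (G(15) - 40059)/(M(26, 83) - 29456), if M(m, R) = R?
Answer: 13503/9791 ≈ 1.3791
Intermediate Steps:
G(K) = -30*K (G(K) = (6*(-5))*K = -30*K)
(G(15) - 40059)/(M(26, 83) - 29456) = (-30*15 - 40059)/(83 - 29456) = (-450 - 40059)/(-29373) = -40509*(-1/29373) = 13503/9791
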